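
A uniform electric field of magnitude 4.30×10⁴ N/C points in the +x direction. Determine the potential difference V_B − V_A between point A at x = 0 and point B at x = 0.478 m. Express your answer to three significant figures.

In a uniform field, potential decreases in the direction of E: V_B − V_A = −E·Δx.
V_B − V_A = −(4.30×10⁴ V/m)(0.478 m) = -2.06×10⁴ V.

-2.06×10⁴ V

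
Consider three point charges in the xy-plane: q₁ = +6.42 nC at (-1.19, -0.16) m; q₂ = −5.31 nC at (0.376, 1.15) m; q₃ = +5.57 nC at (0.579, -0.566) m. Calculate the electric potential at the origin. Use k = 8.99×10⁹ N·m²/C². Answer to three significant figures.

The total potential is the scalar sum of each charge's contribution, V = Σ kqᵢ/rᵢ.
Distances from the field point to each charge: r₁ = 1.20 m, r₂ = 1.21 m, r₃ = 0.810 m.
V = k[(6.42×10⁻⁹)/(1.20) + (-5.31×10⁻⁹)/(1.21) + (5.57×10⁻⁹)/(0.810)] = 70.5 V.

70.5 V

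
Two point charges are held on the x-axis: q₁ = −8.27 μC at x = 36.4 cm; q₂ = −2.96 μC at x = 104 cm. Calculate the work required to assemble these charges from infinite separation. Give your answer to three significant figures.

0.326 J

The assembly work is the sum of pairwise potential energies, U = Σ_{i<j} kqᵢqⱼ/rᵢⱼ.
Pair separations: r₁₂ = 0.676 m.
U = (0.326) = 0.326 J.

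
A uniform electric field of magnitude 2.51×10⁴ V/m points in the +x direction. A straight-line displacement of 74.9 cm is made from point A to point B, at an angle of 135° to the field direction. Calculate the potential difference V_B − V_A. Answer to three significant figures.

Only the component of displacement along E changes the potential: ΔV = −E·d·cosθ.
ΔV = −(2.51×10⁴ V/m)(0.749 m)cos135° = 1.33×10⁴ V.

1.33×10⁴ V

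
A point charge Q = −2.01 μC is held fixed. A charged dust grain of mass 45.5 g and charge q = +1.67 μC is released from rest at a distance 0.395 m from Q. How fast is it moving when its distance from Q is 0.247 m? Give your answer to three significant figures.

Only the electrostatic force acts, so mechanical energy is conserved: ½mv² = U₁ − U₂ = kQq(1/r₁ − 1/r₂).
U₁ − U₂ = (8.99×10⁹ N·m²/C²)(-2.01×10⁻⁶ C)(1.67×10⁻⁶ C)(1/0.395 − 1/0.247) = 0.0458 J.
v = √(2·0.0458/0.0455) = 1.42 m/s.

1.42 m/s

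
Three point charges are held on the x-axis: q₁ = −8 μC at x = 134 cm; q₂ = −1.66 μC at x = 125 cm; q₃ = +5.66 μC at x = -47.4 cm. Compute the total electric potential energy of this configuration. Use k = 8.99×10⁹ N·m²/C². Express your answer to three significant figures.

The work to assemble the configuration equals its total potential energy, U = Σ kqᵢqⱼ/rᵢⱼ over all pairs.
Pair separations: r₁₂ = 0.0900 m, r₁₃ = 1.81 m, r₂₃ = 1.72 m.
U = (1.33) + (-0.224) + (-0.0490) = 1.05 J.

1.05 J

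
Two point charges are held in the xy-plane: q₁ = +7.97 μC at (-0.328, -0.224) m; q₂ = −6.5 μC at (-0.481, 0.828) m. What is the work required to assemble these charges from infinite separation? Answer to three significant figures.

The assembly work is the sum of pairwise potential energies, U = Σ_{i<j} kqᵢqⱼ/rᵢⱼ.
Pair separations: r₁₂ = 1.06 m.
U = (-0.438) = -0.438 J.

-0.438 J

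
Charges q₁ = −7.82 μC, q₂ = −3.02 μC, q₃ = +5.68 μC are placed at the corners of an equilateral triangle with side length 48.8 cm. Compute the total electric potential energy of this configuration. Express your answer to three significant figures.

-0.699 J

The assembly work is the sum of pairwise potential energies, U = Σ_{i<j} kqᵢqⱼ/rᵢⱼ.
All three pair separations equal the side length, 0.488 m.
U = (0.435) + (-0.818) + (-0.316) = -0.699 J.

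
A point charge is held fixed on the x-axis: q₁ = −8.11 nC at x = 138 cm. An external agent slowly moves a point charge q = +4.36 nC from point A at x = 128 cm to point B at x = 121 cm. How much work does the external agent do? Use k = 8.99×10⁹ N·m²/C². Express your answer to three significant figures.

For quasistatic motion the external work equals the change in potential energy: W_ext = qΔV = q(V_B − V_A).
At A: distance to the source charge is 0.100 m; V_A = kq₁/r = -729 V.
At B: distance to the source charge is 0.170 m; V_B = kq₁/r = -429 V.
ΔV = V_B − V_A = 300 V.
W_ext = qΔV = (4.36×10⁻⁹ C)(300 V) = 1.31×10⁻⁶ J.

1.31×10⁻⁶ J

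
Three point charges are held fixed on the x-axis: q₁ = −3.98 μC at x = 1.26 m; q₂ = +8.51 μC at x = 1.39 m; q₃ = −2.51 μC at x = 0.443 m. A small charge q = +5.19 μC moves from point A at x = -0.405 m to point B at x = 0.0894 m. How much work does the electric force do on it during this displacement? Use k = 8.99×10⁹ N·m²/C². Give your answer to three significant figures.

0.156 J

The work done by the electric force is W_field = −ΔU = −q(V_B − V_A) = q(V_A − V_B).
At A: distances to the source charges are 1.67 m, 1.79 m, 0.848 m; V_A = Σ kqᵢ/rᵢ = -5480 V.
At B: distances to the source charges are 1.17 m, 1.30 m, 0.354 m; V_B = Σ kqᵢ/rᵢ = -3.56×10⁴ V.
ΔV = V_B − V_A = -3.01×10⁴ V.
W_field = −qΔV = −(5.19×10⁻⁶ C)(-3.01×10⁴ V) = 0.156 J.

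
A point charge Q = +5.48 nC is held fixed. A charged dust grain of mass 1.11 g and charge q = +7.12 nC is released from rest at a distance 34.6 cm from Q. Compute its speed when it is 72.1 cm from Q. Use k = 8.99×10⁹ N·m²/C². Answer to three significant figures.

0.0308 m/s

Only the electrostatic force acts, so mechanical energy is conserved: ½mv² = U₁ − U₂ = kQq(1/r₁ − 1/r₂).
U₁ − U₂ = (8.99×10⁹ N·m²/C²)(5.48×10⁻⁹ C)(7.12×10⁻⁹ C)(1/0.346 − 1/0.721) = 5.27×10⁻⁷ J.
v = √(2·5.27×10⁻⁷/1.11×10⁻³) = 0.0308 m/s.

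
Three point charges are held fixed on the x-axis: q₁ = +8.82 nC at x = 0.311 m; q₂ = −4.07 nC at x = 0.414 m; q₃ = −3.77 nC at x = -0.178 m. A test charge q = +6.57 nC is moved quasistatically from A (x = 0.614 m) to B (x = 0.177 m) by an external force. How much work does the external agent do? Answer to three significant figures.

2.01×10⁻⁶ J

For quasistatic motion the external work equals the change in potential energy: W_ext = qΔV = q(V_B − V_A).
At A: distances to the source charges are 0.303 m, 0.200 m, 0.792 m; V_A = Σ kqᵢ/rᵢ = 35.9 V.
At B: distances to the source charges are 0.134 m, 0.237 m, 0.355 m; V_B = Σ kqᵢ/rᵢ = 342 V.
ΔV = V_B − V_A = 306 V.
W_ext = qΔV = (6.57×10⁻⁹ C)(306 V) = 2.01×10⁻⁶ J.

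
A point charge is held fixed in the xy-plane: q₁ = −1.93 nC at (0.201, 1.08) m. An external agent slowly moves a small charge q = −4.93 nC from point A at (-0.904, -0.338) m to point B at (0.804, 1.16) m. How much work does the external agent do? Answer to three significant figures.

9.30×10⁻⁸ J

For quasistatic motion the external work equals the change in potential energy: W_ext = qΔV = q(V_B − V_A).
At A: distance to the source charge is 1.80 m; V_A = kq₁/r = -9.65 V.
At B: distance to the source charge is 0.608 m; V_B = kq₁/r = -28.5 V.
ΔV = V_B − V_A = -18.9 V.
W_ext = qΔV = (-4.93×10⁻⁹ C)(-18.9 V) = 9.30×10⁻⁸ J.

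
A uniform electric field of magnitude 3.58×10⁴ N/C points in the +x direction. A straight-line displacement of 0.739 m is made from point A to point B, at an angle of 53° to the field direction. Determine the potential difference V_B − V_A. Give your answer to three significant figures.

-1.59×10⁴ V

Only the component of displacement along E changes the potential: ΔV = −E·d·cosθ.
ΔV = −(3.58×10⁴ V/m)(0.739 m)cos53° = -1.59×10⁴ V.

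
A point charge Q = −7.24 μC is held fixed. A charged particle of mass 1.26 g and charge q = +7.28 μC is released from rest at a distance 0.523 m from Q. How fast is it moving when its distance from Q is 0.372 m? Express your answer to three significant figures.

24.2 m/s

Only the electrostatic force acts, so mechanical energy is conserved: ½mv² = U₁ − U₂ = kQq(1/r₁ − 1/r₂).
U₁ − U₂ = (8.99×10⁹ N·m²/C²)(-7.24×10⁻⁶ C)(7.28×10⁻⁶ C)(1/0.523 − 1/0.372) = 0.368 J.
v = √(2·0.368/1.26×10⁻³) = 24.2 m/s.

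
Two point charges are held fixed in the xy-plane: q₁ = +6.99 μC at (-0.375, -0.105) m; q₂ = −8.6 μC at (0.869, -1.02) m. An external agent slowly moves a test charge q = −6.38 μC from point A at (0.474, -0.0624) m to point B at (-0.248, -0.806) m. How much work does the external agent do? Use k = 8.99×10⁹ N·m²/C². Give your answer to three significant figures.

For quasistatic motion the external work equals the change in potential energy: W_ext = qΔV = q(V_B − V_A).
At A: distances to the source charges are 0.850 m, 1.04 m; V_A = Σ kqᵢ/rᵢ = -713 V.
At B: distances to the source charges are 0.712 m, 1.14 m; V_B = Σ kqᵢ/rᵢ = 2.02×10⁴ V.
ΔV = V_B − V_A = 2.09×10⁴ V.
W_ext = qΔV = (-6.38×10⁻⁶ C)(2.09×10⁴ V) = -0.134 J.

-0.134 J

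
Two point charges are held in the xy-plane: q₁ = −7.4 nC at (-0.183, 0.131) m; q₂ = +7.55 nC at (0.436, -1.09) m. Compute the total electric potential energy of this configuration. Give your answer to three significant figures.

The assembly work is the sum of pairwise potential energies, U = Σ_{i<j} kqᵢqⱼ/rᵢⱼ.
Pair separations: r₁₂ = 1.37 m.
U = (-3.67×10⁻⁷) = -3.67×10⁻⁷ J.

-3.67×10⁻⁷ J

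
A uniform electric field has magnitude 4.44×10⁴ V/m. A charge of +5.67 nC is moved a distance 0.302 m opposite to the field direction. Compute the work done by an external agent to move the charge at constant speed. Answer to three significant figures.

The potential change for a displacement 0.302 m opposite to the field direction is ΔV = +Ed = 1.34×10⁴ V.
W_ext = qΔV = 7.60×10⁻⁵ J.

7.60×10⁻⁵ J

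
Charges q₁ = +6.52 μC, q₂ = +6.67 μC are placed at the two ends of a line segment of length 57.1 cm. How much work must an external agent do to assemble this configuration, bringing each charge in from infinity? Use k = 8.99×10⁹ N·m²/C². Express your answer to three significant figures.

The work to assemble the configuration equals its total potential energy, U = Σ kqᵢqⱼ/rᵢⱼ over all pairs.
The separation is r = 0.571 m.
U = (0.685) = 0.685 J.

0.685 J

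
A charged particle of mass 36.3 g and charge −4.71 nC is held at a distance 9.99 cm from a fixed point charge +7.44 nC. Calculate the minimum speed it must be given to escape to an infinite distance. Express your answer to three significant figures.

To just escape, total mechanical energy must reach zero at infinity: ½mv²_min + U = 0, so ½mv²_min = −U = |kQq|/r.
|U| = |kQq|/r = (8.99×10⁹ N·m²/C²)(7.44×10⁻⁹)(4.71×10⁻⁹)/(0.0999) = 3.15×10⁻⁶ J.
v_min = √(2|U|/m) = √(2·3.15×10⁻⁶/0.0363) = 0.0132 m/s.

0.0132 m/s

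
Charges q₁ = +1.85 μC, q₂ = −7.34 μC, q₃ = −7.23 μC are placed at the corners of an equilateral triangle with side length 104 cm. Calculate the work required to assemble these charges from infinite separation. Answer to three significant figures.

The work to assemble the configuration equals its total potential energy, U = Σ kqᵢqⱼ/rᵢⱼ over all pairs.
All three pair separations equal the side length, 1.04 m.
U = (-0.117) + (-0.116) + (0.459) = 0.226 J.

0.226 J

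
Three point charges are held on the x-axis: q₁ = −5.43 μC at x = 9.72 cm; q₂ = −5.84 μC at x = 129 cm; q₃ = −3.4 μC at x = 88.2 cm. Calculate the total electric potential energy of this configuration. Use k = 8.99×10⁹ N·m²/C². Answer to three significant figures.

The work to assemble the configuration equals its total potential energy, U = Σ kqᵢqⱼ/rᵢⱼ over all pairs.
Pair separations: r₁₂ = 1.19 m, r₁₃ = 0.785 m, r₂₃ = 0.408 m.
U = (0.239) + (0.211) + (0.438) = 0.888 J.

0.888 J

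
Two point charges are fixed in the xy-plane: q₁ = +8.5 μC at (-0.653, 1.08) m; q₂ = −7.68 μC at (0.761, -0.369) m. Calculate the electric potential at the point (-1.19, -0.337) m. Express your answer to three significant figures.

The total potential is the scalar sum of each charge's contribution, V = Σ kqᵢ/rᵢ.
Distances from the field point to each charge: r₁ = 1.52 m, r₂ = 1.95 m.
V = k[(8.50×10⁻⁶)/(1.52) + (-7.68×10⁻⁶)/(1.95)] = 1.50×10⁴ V.

1.50×10⁴ V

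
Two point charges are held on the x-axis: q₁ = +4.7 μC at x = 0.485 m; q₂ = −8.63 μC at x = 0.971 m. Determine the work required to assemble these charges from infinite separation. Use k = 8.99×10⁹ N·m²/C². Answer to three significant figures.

-0.750 J

The work to assemble the configuration equals its total potential energy, U = Σ kqᵢqⱼ/rᵢⱼ over all pairs.
Pair separations: r₁₂ = 0.486 m.
U = (-0.750) = -0.750 J.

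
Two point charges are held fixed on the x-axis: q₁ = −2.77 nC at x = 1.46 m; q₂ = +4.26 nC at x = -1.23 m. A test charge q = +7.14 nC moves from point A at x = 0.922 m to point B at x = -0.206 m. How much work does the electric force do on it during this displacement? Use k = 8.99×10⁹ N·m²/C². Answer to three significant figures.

The work done by the electric force is W_field = −ΔU = −q(V_B − V_A) = q(V_A − V_B).
At A: distances to the source charges are 0.538 m, 2.15 m; V_A = Σ kqᵢ/rᵢ = -28.5 V.
At B: distances to the source charges are 1.67 m, 1.02 m; V_B = Σ kqᵢ/rᵢ = 22.5 V.
ΔV = V_B − V_A = 50.9 V.
W_field = −qΔV = −(7.14×10⁻⁹ C)(50.9 V) = -3.64×10⁻⁷ J.

-3.64×10⁻⁷ J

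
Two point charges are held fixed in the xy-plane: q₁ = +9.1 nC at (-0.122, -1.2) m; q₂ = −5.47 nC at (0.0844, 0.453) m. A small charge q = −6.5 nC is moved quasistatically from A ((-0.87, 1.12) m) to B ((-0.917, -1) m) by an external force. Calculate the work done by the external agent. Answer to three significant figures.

-5.24×10⁻⁷ J

For quasistatic motion the external work equals the change in potential energy: W_ext = qΔV = q(V_B − V_A).
At A: distances to the source charges are 2.44 m, 1.16 m; V_A = Σ kqᵢ/rᵢ = -8.67 V.
At B: distances to the source charges are 0.820 m, 1.76 m; V_B = Σ kqᵢ/rᵢ = 71.9 V.
ΔV = V_B − V_A = 80.6 V.
W_ext = qΔV = (-6.50×10⁻⁹ C)(80.6 V) = -5.24×10⁻⁷ J.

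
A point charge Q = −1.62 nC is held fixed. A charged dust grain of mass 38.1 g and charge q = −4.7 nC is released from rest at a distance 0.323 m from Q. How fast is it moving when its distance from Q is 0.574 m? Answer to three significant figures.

2.21×10⁻³ m/s

Only the electrostatic force acts, so mechanical energy is conserved: ½mv² = U₁ − U₂ = kQq(1/r₁ − 1/r₂).
U₁ − U₂ = (8.99×10⁹ N·m²/C²)(-1.62×10⁻⁹ C)(-4.70×10⁻⁹ C)(1/0.323 − 1/0.574) = 9.27×10⁻⁸ J.
v = √(2·9.27×10⁻⁸/0.0381) = 2.21×10⁻³ m/s.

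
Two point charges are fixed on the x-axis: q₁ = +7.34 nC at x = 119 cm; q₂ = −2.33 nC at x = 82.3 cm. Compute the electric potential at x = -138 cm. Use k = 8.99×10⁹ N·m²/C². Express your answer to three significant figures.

16.2 V

Electric potential is a scalar, so the contributions from each charge add algebraically: V = Σ kqᵢ/rᵢ.
Distances from the field point to each charge: r₁ = 2.57 m, r₂ = 2.20 m.
V = k[(7.34×10⁻⁹)/(2.57) + (-2.33×10⁻⁹)/(2.20)] = 16.2 V.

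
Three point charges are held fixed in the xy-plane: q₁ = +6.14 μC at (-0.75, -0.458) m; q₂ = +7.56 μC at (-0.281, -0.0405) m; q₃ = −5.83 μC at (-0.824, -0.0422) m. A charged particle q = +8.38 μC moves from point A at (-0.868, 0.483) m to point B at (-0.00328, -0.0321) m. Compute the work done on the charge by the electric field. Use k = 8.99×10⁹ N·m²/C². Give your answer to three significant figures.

The work done by the electric force is W_field = −ΔU = −q(V_B − V_A) = q(V_A − V_B).
At A: distances to the source charges are 0.948 m, 0.787 m, 0.527 m; V_A = Σ kqᵢ/rᵢ = 4.52×10⁴ V.
At B: distances to the source charges are 0.860 m, 0.278 m, 0.821 m; V_B = Σ kqᵢ/rᵢ = 2.45×10⁵ V.
ΔV = V_B − V_A = 2.00×10⁵ V.
W_field = −qΔV = −(8.38×10⁻⁶ C)(2.00×10⁵ V) = -1.67 J.

-1.67 J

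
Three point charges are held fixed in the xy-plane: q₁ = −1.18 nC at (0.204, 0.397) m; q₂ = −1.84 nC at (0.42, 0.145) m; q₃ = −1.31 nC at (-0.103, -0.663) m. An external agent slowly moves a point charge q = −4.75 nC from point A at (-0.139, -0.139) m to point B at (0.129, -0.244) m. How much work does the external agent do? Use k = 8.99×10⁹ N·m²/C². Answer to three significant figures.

4.56×10⁻⁸ J

For quasistatic motion the external work equals the change in potential energy: W_ext = qΔV = q(V_B − V_A).
At A: distances to the source charges are 0.636 m, 0.627 m, 0.525 m; V_A = Σ kqᵢ/rᵢ = -65.5 V.
At B: distances to the source charges are 0.645 m, 0.486 m, 0.479 m; V_B = Σ kqᵢ/rᵢ = -75.1 V.
ΔV = V_B − V_A = -9.60 V.
W_ext = qΔV = (-4.75×10⁻⁹ C)(-9.60 V) = 4.56×10⁻⁸ J.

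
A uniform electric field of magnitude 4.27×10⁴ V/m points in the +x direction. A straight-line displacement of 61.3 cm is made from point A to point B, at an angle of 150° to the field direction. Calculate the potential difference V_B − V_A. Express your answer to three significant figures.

2.27×10⁴ V

Only the component of displacement along E changes the potential: ΔV = −E·d·cosθ.
ΔV = −(4.27×10⁴ V/m)(0.613 m)cos150° = 2.27×10⁴ V.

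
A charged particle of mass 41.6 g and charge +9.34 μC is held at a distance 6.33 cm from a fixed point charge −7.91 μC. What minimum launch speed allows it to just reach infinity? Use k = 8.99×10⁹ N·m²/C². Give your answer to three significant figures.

22.5 m/s

To just escape, total mechanical energy must reach zero at infinity: ½mv²_min + U = 0, so ½mv²_min = −U = |kQq|/r.
|U| = |kQq|/r = (8.99×10⁹ N·m²/C²)(7.91×10⁻⁶)(9.34×10⁻⁶)/(0.0633) = 10.5 J.
v_min = √(2|U|/m) = √(2·10.5/0.0416) = 22.5 m/s.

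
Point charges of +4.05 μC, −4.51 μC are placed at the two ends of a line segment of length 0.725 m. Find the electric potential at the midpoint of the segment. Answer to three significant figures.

-1.14×10⁴ V

Electric potential is a scalar, so the contributions from each charge add algebraically: V = Σ kqᵢ/rᵢ.
Each charge is 0.362 m from the midpoint.
V = k[(4.05×10⁻⁶)/(0.362) + (-4.51×10⁻⁶)/(0.362)] = -1.14×10⁴ V.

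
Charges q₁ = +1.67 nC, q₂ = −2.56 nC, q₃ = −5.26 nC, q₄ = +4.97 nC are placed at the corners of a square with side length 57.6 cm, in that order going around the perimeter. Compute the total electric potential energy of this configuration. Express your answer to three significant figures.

-3.72×10⁻⁷ J

The assembly work is the sum of pairwise potential energies, U = Σ_{i<j} kqᵢqⱼ/rᵢⱼ.
The four side pairs have separation 0.576 m and the two diagonal pairs 0.815 m.
Summing all 6 pair terms gives U = -3.72×10⁻⁷ J.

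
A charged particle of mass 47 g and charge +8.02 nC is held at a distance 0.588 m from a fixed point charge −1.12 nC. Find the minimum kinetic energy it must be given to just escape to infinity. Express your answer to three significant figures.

1.37×10⁻⁷ J

To just escape, total mechanical energy must reach zero at infinity: ½mv²_min + U = 0, so ½mv²_min = −U = |kQq|/r.
|U| = |kQq|/r = (8.99×10⁹ N·m²/C²)(1.12×10⁻⁹)(8.02×10⁻⁹)/(0.588) = 1.37×10⁻⁷ J.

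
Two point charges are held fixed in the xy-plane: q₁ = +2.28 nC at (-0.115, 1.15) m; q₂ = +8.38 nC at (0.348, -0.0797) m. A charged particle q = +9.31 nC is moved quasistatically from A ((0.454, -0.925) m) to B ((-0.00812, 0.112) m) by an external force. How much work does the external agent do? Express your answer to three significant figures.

For quasistatic motion the external work equals the change in potential energy: W_ext = qΔV = q(V_B − V_A).
At A: distances to the source charges are 2.15 m, 0.852 m; V_A = Σ kqᵢ/rᵢ = 98.0 V.
At B: distances to the source charges are 1.04 m, 0.404 m; V_B = Σ kqᵢ/rᵢ = 206 V.
ΔV = V_B − V_A = 108 V.
W_ext = qΔV = (9.31×10⁻⁹ C)(108 V) = 1.01×10⁻⁶ J.

1.01×10⁻⁶ J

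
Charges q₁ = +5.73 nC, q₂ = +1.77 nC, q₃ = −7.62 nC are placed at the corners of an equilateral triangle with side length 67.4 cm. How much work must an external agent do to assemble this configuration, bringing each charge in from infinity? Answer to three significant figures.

The assembly work is the sum of pairwise potential energies, U = Σ_{i<j} kqᵢqⱼ/rᵢⱼ.
All three pair separations equal the side length, 0.674 m.
U = (1.35×10⁻⁷) + (-5.82×10⁻⁷) + (-1.80×10⁻⁷) = -6.27×10⁻⁷ J.

-6.27×10⁻⁷ J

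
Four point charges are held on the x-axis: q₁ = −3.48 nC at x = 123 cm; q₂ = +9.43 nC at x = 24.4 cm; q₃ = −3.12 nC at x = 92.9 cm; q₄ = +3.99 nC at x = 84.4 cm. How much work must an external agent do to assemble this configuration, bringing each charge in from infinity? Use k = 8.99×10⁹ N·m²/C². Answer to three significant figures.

-1.44×10⁻⁶ J

The work to assemble the configuration equals its total potential energy, U = Σ kqᵢqⱼ/rᵢⱼ over all pairs.
Pair separations: r₁₂ = 0.986 m, r₁₃ = 0.301 m, r₁₄ = 0.386 m, r₂₃ = 0.685 m, r₂₄ = 0.600 m, r₃₄ = 0.0850 m.
Summing all 6 pair terms gives U = -1.44×10⁻⁶ J.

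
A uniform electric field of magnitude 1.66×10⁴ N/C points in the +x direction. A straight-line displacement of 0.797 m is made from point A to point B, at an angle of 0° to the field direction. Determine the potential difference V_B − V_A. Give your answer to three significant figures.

-1.32×10⁴ V

Only the component of displacement along E changes the potential: ΔV = −E·d·cosθ.
ΔV = −(1.66×10⁴ V/m)(0.797 m)cos0° = -1.32×10⁴ V.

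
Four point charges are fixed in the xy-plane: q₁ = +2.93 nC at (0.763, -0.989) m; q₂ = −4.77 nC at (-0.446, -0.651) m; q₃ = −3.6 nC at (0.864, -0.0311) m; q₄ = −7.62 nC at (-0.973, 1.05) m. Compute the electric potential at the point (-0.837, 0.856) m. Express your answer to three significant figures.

The total potential is the scalar sum of each charge's contribution, V = Σ kqᵢ/rᵢ.
Distances from the field point to each charge: r₁ = 2.44 m, r₂ = 1.56 m, r₃ = 1.92 m, r₄ = 0.237 m.
V = k[(2.93×10⁻⁹)/(2.44) + (-4.77×10⁻⁹)/(1.56) + (-3.60×10⁻⁹)/(1.92) + (-7.62×10⁻⁹)/(0.237)] = -323 V.

-323 V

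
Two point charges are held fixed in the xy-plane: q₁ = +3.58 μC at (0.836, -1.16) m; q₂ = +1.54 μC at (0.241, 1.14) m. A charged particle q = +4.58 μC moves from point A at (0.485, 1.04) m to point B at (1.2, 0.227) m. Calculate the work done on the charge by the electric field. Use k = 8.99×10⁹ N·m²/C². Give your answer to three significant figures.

The work done by the electric force is W_field = −ΔU = −q(V_B − V_A) = q(V_A − V_B).
At A: distances to the source charges are 2.23 m, 0.264 m; V_A = Σ kqᵢ/rᵢ = 6.69×10⁴ V.
At B: distances to the source charges are 1.43 m, 1.32 m; V_B = Σ kqᵢ/rᵢ = 3.29×10⁴ V.
ΔV = V_B − V_A = -3.40×10⁴ V.
W_field = −qΔV = −(4.58×10⁻⁶ C)(-3.40×10⁴ V) = 0.156 J.

0.156 J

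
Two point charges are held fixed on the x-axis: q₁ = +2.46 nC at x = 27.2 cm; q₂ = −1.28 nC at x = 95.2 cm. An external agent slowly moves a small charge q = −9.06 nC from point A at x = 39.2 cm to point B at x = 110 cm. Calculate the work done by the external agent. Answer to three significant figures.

For quasistatic motion the external work equals the change in potential energy: W_ext = qΔV = q(V_B − V_A).
At A: distances to the source charges are 0.120 m, 0.560 m; V_A = Σ kqᵢ/rᵢ = 164 V.
At B: distances to the source charges are 0.828 m, 0.148 m; V_B = Σ kqᵢ/rᵢ = -51.0 V.
ΔV = V_B − V_A = -215 V.
W_ext = qΔV = (-9.06×10⁻⁹ C)(-215 V) = 1.95×10⁻⁶ J.

1.95×10⁻⁶ J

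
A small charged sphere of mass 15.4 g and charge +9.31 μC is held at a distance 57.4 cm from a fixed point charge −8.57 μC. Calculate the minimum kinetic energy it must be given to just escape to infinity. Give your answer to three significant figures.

1.25 J

To just escape, total mechanical energy must reach zero at infinity: ½mv²_min + U = 0, so ½mv²_min = −U = |kQq|/r.
|U| = |kQq|/r = (8.99×10⁹ N·m²/C²)(8.57×10⁻⁶)(9.31×10⁻⁶)/(0.574) = 1.25 J.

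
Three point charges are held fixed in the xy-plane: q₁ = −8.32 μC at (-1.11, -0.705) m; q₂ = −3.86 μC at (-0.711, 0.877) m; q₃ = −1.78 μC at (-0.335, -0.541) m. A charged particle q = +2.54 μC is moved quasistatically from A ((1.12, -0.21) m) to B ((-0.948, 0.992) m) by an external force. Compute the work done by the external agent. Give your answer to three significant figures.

For quasistatic motion the external work equals the change in potential energy: W_ext = qΔV = q(V_B − V_A).
At A: distances to the source charges are 2.28 m, 2.13 m, 1.49 m; V_A = Σ kqᵢ/rᵢ = -5.98×10⁴ V.
At B: distances to the source charges are 1.70 m, 0.263 m, 1.65 m; V_B = Σ kqᵢ/rᵢ = -1.85×10⁵ V.
ΔV = V_B − V_A = -1.26×10⁵ V.
W_ext = qΔV = (2.54×10⁻⁶ C)(-1.26×10⁵ V) = -0.319 J.

-0.319 J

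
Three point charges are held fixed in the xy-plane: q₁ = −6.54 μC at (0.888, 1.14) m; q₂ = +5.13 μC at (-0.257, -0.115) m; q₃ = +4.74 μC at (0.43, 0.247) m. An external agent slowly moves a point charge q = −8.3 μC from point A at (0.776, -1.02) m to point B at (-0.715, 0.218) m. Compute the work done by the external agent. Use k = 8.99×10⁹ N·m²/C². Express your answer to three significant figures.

For quasistatic motion the external work equals the change in potential energy: W_ext = qΔV = q(V_B − V_A).
At A: distances to the source charges are 2.16 m, 1.37 m, 1.31 m; V_A = Σ kqᵢ/rᵢ = 3.88×10⁴ V.
At B: distances to the source charges are 1.85 m, 0.566 m, 1.15 m; V_B = Σ kqᵢ/rᵢ = 8.69×10⁴ V.
ΔV = V_B − V_A = 4.80×10⁴ V.
W_ext = qΔV = (-8.30×10⁻⁶ C)(4.80×10⁴ V) = -0.399 J.

-0.399 J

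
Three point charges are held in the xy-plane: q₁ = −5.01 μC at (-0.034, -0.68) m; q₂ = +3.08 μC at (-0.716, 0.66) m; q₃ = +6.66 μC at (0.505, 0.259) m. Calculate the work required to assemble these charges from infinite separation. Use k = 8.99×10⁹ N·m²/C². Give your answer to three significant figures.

The work to assemble the configuration equals its total potential energy, U = Σ kqᵢqⱼ/rᵢⱼ over all pairs.
Pair separations: r₁₂ = 1.50 m, r₁₃ = 1.08 m, r₂₃ = 1.29 m.
U = (-0.0923) + (-0.277) + (0.143) = -0.226 J.

-0.226 J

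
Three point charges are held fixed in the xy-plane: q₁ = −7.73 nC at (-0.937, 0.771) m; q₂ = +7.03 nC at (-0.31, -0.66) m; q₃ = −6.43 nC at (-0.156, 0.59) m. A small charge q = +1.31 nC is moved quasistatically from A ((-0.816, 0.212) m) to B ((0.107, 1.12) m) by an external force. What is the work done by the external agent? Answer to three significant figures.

1.12×10⁻⁸ J

For quasistatic motion the external work equals the change in potential energy: W_ext = qΔV = q(V_B − V_A).
At A: distances to the source charges are 0.572 m, 1.01 m, 0.761 m; V_A = Σ kqᵢ/rᵢ = -135 V.
At B: distances to the source charges are 1.10 m, 1.83 m, 0.592 m; V_B = Σ kqᵢ/rᵢ = -126 V.
ΔV = V_B − V_A = 8.56 V.
W_ext = qΔV = (1.31×10⁻⁹ C)(8.56 V) = 1.12×10⁻⁸ J.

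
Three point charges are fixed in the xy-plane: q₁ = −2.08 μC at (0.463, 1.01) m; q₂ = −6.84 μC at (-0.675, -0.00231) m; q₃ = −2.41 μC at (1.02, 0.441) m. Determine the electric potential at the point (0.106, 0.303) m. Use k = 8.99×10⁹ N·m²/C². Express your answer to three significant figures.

-1.20×10⁵ V

The total potential is the scalar sum of each charge's contribution, V = Σ kqᵢ/rᵢ.
Distances from the field point to each charge: r₁ = 0.792 m, r₂ = 0.839 m, r₃ = 0.924 m.
V = k[(-2.08×10⁻⁶)/(0.792) + (-6.84×10⁻⁶)/(0.839) + (-2.41×10⁻⁶)/(0.924)] = -1.20×10⁵ V.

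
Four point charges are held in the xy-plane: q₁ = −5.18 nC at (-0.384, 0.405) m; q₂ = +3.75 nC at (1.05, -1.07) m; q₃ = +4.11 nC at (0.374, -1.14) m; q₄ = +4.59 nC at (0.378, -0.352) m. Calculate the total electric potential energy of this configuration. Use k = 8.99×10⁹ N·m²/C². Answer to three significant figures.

The work to assemble the configuration equals its total potential energy, U = Σ kqᵢqⱼ/rᵢⱼ over all pairs.
Pair separations: r₁₂ = 2.06 m, r₁₃ = 1.72 m, r₁₄ = 1.07 m, r₂₃ = 0.680 m, r₂₄ = 0.983 m, r₃₄ = 0.788 m.
Summing all 6 pair terms gives U = 1.81×10⁻⁷ J.

1.81×10⁻⁷ J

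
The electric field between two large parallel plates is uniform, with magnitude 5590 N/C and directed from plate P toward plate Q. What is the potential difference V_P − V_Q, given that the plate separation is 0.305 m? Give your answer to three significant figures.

In a uniform field, potential decreases in the direction of E: ΔV = −E·d for a displacement d parallel to E.
Going from Q to P is a displacement of 0.305 m opposite to the field, so V_P − V_Q = +Ed = 1700 V.

1700 V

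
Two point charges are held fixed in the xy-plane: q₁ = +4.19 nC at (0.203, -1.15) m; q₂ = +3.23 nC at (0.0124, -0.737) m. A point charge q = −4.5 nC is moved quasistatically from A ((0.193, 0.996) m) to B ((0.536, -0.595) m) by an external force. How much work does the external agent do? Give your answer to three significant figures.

For quasistatic motion the external work equals the change in potential energy: W_ext = qΔV = q(V_B − V_A).
At A: distances to the source charges are 2.15 m, 1.74 m; V_A = Σ kqᵢ/rᵢ = 34.2 V.
At B: distances to the source charges are 0.647 m, 0.543 m; V_B = Σ kqᵢ/rᵢ = 112 V.
ΔV = V_B − V_A = 77.5 V.
W_ext = qΔV = (-4.50×10⁻⁹ C)(77.5 V) = -3.49×10⁻⁷ J.

-3.49×10⁻⁷ J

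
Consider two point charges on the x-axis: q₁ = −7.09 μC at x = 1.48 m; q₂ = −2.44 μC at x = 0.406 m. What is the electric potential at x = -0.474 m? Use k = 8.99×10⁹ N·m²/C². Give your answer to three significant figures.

Electric potential is a scalar, so the contributions from each charge add algebraically: V = Σ kqᵢ/rᵢ.
Distances from the field point to each charge: r₁ = 1.95 m, r₂ = 0.880 m.
V = k[(-7.09×10⁻⁶)/(1.95) + (-2.44×10⁻⁶)/(0.880)] = -5.75×10⁴ V.

-5.75×10⁴ V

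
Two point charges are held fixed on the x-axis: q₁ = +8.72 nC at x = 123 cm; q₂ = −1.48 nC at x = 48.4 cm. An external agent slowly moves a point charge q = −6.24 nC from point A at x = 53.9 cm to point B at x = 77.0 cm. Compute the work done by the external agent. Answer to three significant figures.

-1.57×10⁻⁶ J

For quasistatic motion the external work equals the change in potential energy: W_ext = qΔV = q(V_B − V_A).
At A: distances to the source charges are 0.691 m, 0.0550 m; V_A = Σ kqᵢ/rᵢ = -128 V.
At B: distances to the source charges are 0.460 m, 0.286 m; V_B = Σ kqᵢ/rᵢ = 124 V.
ΔV = V_B − V_A = 252 V.
W_ext = qΔV = (-6.24×10⁻⁹ C)(252 V) = -1.57×10⁻⁶ J.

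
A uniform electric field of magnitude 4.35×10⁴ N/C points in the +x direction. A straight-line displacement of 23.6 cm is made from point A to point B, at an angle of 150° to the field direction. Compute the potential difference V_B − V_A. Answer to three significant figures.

Only the component of displacement along E changes the potential: ΔV = −E·d·cosθ.
ΔV = −(4.35×10⁴ V/m)(0.236 m)cos150° = 8890 V.

8890 V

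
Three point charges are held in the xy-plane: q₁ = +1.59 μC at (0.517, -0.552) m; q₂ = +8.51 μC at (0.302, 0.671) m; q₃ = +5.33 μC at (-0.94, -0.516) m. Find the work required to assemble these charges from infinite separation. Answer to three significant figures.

The work to assemble the configuration equals its total potential energy, U = Σ kqᵢqⱼ/rᵢⱼ over all pairs.
Pair separations: r₁₂ = 1.24 m, r₁₃ = 1.46 m, r₂₃ = 1.72 m.
U = (0.0980) + (0.0523) + (0.237) = 0.388 J.

0.388 J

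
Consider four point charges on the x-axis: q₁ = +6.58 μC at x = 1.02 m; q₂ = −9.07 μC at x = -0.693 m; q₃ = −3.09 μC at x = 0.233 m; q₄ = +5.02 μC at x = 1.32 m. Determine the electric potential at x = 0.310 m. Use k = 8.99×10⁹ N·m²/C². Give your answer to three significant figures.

Electric potential is a scalar, so the contributions from each charge add algebraically: V = Σ kqᵢ/rᵢ.
Distances from the field point to each charge: r₁ = 0.710 m, r₂ = 1.00 m, r₃ = 0.0770 m, r₄ = 1.01 m.
V = k[(6.58×10⁻⁶)/(0.710) + (-9.07×10⁻⁶)/(1.00) + (-3.09×10⁻⁶)/(0.0770) + (5.02×10⁻⁶)/(1.01)] = -3.14×10⁵ V.

-3.14×10⁵ V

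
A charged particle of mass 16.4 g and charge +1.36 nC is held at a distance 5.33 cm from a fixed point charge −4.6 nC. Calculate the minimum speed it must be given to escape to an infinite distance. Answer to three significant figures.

0.0113 m/s

To just escape, total mechanical energy must reach zero at infinity: ½mv²_min + U = 0, so ½mv²_min = −U = |kQq|/r.
|U| = |kQq|/r = (8.99×10⁹ N·m²/C²)(4.60×10⁻⁹)(1.36×10⁻⁹)/(0.0533) = 1.06×10⁻⁶ J.
v_min = √(2|U|/m) = √(2·1.06×10⁻⁶/0.0164) = 0.0113 m/s.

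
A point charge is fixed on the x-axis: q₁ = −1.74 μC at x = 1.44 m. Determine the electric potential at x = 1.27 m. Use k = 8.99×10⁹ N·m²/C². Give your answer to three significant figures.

-9.20×10⁴ V

Electric potential is a scalar, so the contributions from each charge add algebraically: V = Σ kqᵢ/rᵢ.
V = k[(-1.74×10⁻⁶)/(0.170)] = -9.20×10⁴ V.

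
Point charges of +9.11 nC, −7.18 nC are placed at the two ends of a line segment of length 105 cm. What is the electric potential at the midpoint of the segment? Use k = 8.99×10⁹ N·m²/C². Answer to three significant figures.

33.0 V

Electric potential is a scalar, so the contributions from each charge add algebraically: V = Σ kqᵢ/rᵢ.
Each charge is 0.525 m from the midpoint.
V = k[(9.11×10⁻⁹)/(0.525) + (-7.18×10⁻⁹)/(0.525)] = 33.0 V.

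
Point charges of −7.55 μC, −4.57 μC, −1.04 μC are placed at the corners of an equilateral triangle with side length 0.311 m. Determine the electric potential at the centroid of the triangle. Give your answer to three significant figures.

-6.59×10⁵ V

Electric potential is a scalar, so the contributions from each charge add algebraically: V = Σ kqᵢ/rᵢ.
The distance from each vertex to the centroid is a/√3 = 0.180 m.
V = k[(-7.55×10⁻⁶)/(0.180) + (-4.57×10⁻⁶)/(0.180) + (-1.04×10⁻⁶)/(0.180)] = -6.59×10⁵ V.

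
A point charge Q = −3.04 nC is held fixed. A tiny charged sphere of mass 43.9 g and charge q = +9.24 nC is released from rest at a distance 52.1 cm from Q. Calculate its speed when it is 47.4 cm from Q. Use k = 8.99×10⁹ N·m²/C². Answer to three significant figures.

Only the electrostatic force acts, so mechanical energy is conserved: ½mv² = U₁ − U₂ = kQq(1/r₁ − 1/r₂).
U₁ − U₂ = (8.99×10⁹ N·m²/C²)(-3.04×10⁻⁹ C)(9.24×10⁻⁹ C)(1/0.521 − 1/0.474) = 4.81×10⁻⁸ J.
v = √(2·4.81×10⁻⁸/0.0439) = 1.48×10⁻³ m/s.

1.48×10⁻³ m/s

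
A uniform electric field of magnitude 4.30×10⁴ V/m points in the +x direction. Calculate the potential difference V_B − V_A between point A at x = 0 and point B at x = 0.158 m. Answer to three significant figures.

In a uniform field, potential decreases in the direction of E: V_B − V_A = −E·Δx.
V_B − V_A = −(4.30×10⁴ V/m)(0.158 m) = -6790 V.

-6790 V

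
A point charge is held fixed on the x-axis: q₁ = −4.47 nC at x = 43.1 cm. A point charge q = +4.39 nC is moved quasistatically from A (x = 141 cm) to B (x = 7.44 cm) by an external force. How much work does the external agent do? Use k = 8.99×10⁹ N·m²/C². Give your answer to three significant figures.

For quasistatic motion the external work equals the change in potential energy: W_ext = qΔV = q(V_B − V_A).
At A: distance to the source charge is 0.979 m; V_A = kq₁/r = -41.0 V.
At B: distance to the source charge is 0.357 m; V_B = kq₁/r = -113 V.
ΔV = V_B − V_A = -71.6 V.
W_ext = qΔV = (4.39×10⁻⁹ C)(-71.6 V) = -3.15×10⁻⁷ J.

-3.15×10⁻⁷ J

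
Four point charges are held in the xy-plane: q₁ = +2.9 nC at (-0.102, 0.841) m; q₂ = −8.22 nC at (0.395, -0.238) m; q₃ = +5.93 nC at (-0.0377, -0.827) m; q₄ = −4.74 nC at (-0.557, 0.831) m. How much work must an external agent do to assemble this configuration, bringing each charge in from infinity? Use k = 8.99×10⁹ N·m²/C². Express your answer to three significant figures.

-8.60×10⁻⁷ J

The assembly work is the sum of pairwise potential energies, U = Σ_{i<j} kqᵢqⱼ/rᵢⱼ.
Pair separations: r₁₂ = 1.19 m, r₁₃ = 1.67 m, r₁₄ = 0.455 m, r₂₃ = 0.731 m, r₂₄ = 1.43 m, r₃₄ = 1.74 m.
Summing all 6 pair terms gives U = -8.60×10⁻⁷ J.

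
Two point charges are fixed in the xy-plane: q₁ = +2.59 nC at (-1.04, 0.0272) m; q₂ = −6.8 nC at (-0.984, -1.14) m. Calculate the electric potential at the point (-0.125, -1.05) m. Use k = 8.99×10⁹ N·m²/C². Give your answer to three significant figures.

-54.3 V

Electric potential is a scalar, so the contributions from each charge add algebraically: V = Σ kqᵢ/rᵢ.
Distances from the field point to each charge: r₁ = 1.41 m, r₂ = 0.864 m.
V = k[(2.59×10⁻⁹)/(1.41) + (-6.80×10⁻⁹)/(0.864)] = -54.3 V.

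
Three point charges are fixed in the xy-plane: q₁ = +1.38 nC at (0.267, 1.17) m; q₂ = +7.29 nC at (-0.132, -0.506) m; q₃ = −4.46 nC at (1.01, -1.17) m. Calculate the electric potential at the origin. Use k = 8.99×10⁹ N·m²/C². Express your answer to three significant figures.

110 V

The total potential is the scalar sum of each charge's contribution, V = Σ kqᵢ/rᵢ.
Distances from the field point to each charge: r₁ = 1.20 m, r₂ = 0.523 m, r₃ = 1.55 m.
V = k[(1.38×10⁻⁹)/(1.20) + (7.29×10⁻⁹)/(0.523) + (-4.46×10⁻⁹)/(1.55)] = 110 V.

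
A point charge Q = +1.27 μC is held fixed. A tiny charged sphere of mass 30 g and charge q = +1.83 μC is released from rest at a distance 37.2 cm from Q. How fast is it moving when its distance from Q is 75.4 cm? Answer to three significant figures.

1.38 m/s

Only the electrostatic force acts, so mechanical energy is conserved: ½mv² = U₁ − U₂ = kQq(1/r₁ − 1/r₂).
U₁ − U₂ = (8.99×10⁹ N·m²/C²)(1.27×10⁻⁶ C)(1.83×10⁻⁶ C)(1/0.372 − 1/0.754) = 0.0285 J.
v = √(2·0.0285/0.0300) = 1.38 m/s.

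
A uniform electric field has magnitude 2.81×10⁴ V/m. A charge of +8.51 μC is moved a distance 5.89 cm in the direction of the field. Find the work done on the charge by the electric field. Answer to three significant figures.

The potential change for a displacement 5.89 cm in the direction of the field is ΔV = −Ed = -1660 V.
W_field = −qΔV = 0.0141 J.

0.0141 J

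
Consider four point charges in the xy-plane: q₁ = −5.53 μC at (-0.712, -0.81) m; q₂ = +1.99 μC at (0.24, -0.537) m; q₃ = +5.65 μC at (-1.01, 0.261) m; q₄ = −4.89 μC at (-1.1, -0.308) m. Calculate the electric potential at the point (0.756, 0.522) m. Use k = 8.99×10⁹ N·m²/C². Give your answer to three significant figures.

Electric potential is a scalar, so the contributions from each charge add algebraically: V = Σ kqᵢ/rᵢ.
Distances from the field point to each charge: r₁ = 1.98 m, r₂ = 1.18 m, r₃ = 1.79 m, r₄ = 2.03 m.
V = k[(-5.53×10⁻⁶)/(1.98) + (1.99×10⁻⁶)/(1.18) + (5.65×10⁻⁶)/(1.79) + (-4.89×10⁻⁶)/(2.03)] = -3060 V.

-3060 V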